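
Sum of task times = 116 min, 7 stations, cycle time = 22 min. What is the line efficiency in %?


Formula: Efficiency = Sum of Task Times / (N_stations * CT) * 100
Total station capacity = 7 stations * 22 min = 154 min
Efficiency = 116 / 154 * 100 = 75.3%

75.3%


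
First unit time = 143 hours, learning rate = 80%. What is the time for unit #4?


Formula: T_n = T_1 * (learning_rate)^(log2(n)) where learning_rate = rate/100
Doublings = log2(4) = 2
T_n = 143 * 0.8^2
T_n = 143 * 0.64 = 91.5 hours

91.5 hours


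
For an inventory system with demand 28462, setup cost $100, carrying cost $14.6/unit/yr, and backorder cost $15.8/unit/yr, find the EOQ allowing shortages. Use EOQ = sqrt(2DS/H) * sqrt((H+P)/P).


Formula: EOQ* = sqrt(2DS/H) * sqrt((H+P)/P)
Base EOQ = sqrt(2*28462*100/14.6) = 624.41 units
Correction = sqrt((14.6+15.8)/15.8) = 1.3871
EOQ* = 624.41 * 1.3871 = 866.1 units

866.1 units


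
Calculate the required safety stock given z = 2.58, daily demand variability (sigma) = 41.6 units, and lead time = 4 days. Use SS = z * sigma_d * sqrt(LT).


Formula: SS = z * sigma_d * sqrt(LT)
sqrt(LT) = sqrt(4) = 2.0
SS = 2.58 * 41.6 * 2.0
SS = 214.7 units

214.7 units


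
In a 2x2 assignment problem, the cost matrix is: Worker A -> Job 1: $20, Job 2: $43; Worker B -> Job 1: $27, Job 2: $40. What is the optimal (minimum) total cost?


Option 1: A->1 + B->2 = $20 + $40 = $60
Option 2: A->2 + B->1 = $43 + $27 = $70
Min cost = min($60, $70) = $60

$60


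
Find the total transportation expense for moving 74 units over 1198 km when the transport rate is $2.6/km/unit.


TC = dist * cost * units = 1198 * 2.6 * 74 = $230495.20

$230495.20


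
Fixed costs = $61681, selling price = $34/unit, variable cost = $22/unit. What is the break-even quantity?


Formula: BEQ = Fixed Costs / (Price - Variable Cost)
Contribution margin = $34 - $22 = $12/unit
BEQ = ceil($61681 / $12/unit) = ceil(5140.08) = 5141 units

5141 units


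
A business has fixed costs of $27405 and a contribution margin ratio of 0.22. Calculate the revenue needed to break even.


Formula: BER = Fixed Costs / Contribution Margin Ratio
BER = $27405 / 0.22
BER = $124568.18 (to the nearest cent)

$124568.18


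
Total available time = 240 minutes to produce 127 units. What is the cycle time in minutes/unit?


Formula: CT = Available Time / Number of Units
CT = 240 min / 127 units
CT = 1.89 min/unit

1.89 min/unit


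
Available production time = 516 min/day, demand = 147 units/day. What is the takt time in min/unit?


Formula: Takt Time = Available Production Time / Customer Demand
Takt = 516 min/day / 147 units/day
Takt = 3.51 min/unit

3.51 min/unit


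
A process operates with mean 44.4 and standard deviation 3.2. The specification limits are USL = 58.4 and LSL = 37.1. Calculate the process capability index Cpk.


Cpu = (58.4 - 44.4) / (3 * 3.2) = 1.46
Cpl = (44.4 - 37.1) / (3 * 3.2) = 0.76
Cpk = min(1.46, 0.76) = 0.76

0.76


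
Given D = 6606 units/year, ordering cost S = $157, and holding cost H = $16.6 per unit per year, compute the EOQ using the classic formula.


Formula: EOQ = sqrt(2 * D * S / H)
Numerator: 2 * 6606 * 157 = 2074284
2DS/H = 2074284 / 16.6 = 124956.9
EOQ = sqrt(124956.9) = 353.5 units

353.5 units


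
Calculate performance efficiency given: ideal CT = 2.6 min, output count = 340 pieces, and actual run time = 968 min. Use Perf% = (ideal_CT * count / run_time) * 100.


Formula: Performance = (Ideal CT * Total Count) / Run Time * 100
Ideal output time = 2.6 * 340 = 884.0 min
Performance = 884.0 / 968 * 100 = 91.3%

91.3%


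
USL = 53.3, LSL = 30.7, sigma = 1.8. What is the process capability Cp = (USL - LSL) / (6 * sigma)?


Cp = (53.3 - 30.7) / (6 * 1.8)

2.09


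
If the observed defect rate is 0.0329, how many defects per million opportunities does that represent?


DPMO = defect_rate * 1000000 = 0.0329 * 1000000

32900


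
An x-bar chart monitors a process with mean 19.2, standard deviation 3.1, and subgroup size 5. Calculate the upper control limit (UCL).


UCL = 19.2 + 3 * 3.1 / sqrt(5)

23.36


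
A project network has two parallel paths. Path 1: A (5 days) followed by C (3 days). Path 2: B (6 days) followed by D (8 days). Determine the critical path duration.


Path 1 = 5 + 3 = 8 days
Path 2 = 6 + 8 = 14 days
Duration = max(8, 14) = 14 days

14 days


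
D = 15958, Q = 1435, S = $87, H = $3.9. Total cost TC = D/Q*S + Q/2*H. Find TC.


TC = 15958/1435 * 87 + 1435/2 * 3.9

$3765.74


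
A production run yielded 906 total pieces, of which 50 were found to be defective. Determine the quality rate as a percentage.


Formula: Quality Rate = Good Pieces / Total Pieces * 100
Good pieces = 906 - 50 = 856
QR = 856 / 906 * 100 = 94.5%

94.5%


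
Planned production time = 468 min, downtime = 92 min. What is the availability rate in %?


Formula: Availability = (Planned Time - Downtime) / Planned Time * 100
Uptime = 468 - 92 = 376 min
Availability = 376 / 468 * 100 = 80.3%

80.3%


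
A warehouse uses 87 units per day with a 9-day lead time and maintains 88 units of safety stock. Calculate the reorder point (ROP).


Formula: ROP = (Daily Demand * Lead Time) + Safety Stock
Demand during lead time = 87 * 9 = 783 units
ROP = 783 + 88 = 871 units

871 units


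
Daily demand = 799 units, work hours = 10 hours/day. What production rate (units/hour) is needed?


Formula: Production Rate = Daily Demand / Available Hours
Rate = 799 units/day / 10 hours/day
Rate = 79.9 units/hour

79.9 units/hour


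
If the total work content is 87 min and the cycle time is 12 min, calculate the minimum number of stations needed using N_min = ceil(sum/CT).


Formula: N_min = ceil(Sum of Task Times / Cycle Time)
N_min = ceil(87 min / 12 min) = ceil(7.25)
N_min = 8 stations

8


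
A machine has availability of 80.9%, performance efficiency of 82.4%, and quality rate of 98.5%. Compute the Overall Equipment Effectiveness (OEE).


Formula: OEE = Availability * Performance * Quality / 10000
A * P = 80.9% * 82.4% / 100 = 66.66%
OEE = 66.66% * 98.5% / 100 = 65.7%

65.7%


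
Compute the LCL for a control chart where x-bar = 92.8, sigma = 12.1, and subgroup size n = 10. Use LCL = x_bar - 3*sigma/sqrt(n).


LCL = 92.8 - 3 * 12.1 / sqrt(10)

81.32


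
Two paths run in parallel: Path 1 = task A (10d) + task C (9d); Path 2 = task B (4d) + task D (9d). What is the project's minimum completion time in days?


Path 1 = 10 + 9 = 19 days
Path 2 = 4 + 9 = 13 days
Duration = max(19, 13) = 19 days

19 days


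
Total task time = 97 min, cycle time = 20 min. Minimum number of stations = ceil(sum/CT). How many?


Formula: N_min = ceil(Sum of Task Times / Cycle Time)
N_min = ceil(97 min / 20 min) = ceil(4.85)
N_min = 5 stations

5


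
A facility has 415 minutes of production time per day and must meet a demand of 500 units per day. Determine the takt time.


Formula: Takt Time = Available Production Time / Customer Demand
Takt = 415 min/day / 500 units/day
Takt = 0.83 min/unit

0.83 min/unit


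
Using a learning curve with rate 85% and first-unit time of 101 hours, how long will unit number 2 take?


Formula: T_n = T_1 * (learning_rate)^(log2(n)) where learning_rate = rate/100
Doublings = log2(2) = 1
T_n = 101 * 0.85^1
T_n = 101 * 0.85 = 85.9 hours

85.9 hours


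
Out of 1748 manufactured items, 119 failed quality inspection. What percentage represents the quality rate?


Formula: Quality Rate = Good Pieces / Total Pieces * 100
Good pieces = 1748 - 119 = 1629
QR = 1629 / 1748 * 100 = 93.2%

93.2%


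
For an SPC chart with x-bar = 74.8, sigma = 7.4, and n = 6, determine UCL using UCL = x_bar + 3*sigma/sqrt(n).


UCL = 74.8 + 3 * 7.4 / sqrt(6)

83.86


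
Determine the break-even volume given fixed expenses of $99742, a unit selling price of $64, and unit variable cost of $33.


Formula: BEQ = Fixed Costs / (Price - Variable Cost)
Contribution margin = $64 - $33 = $31/unit
BEQ = ceil($99742 / $31/unit) = ceil(3217.48) = 3218 units

3218 units


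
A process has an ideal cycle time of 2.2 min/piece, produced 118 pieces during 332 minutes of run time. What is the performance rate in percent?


Formula: Performance = (Ideal CT * Total Count) / Run Time * 100
Ideal output time = 2.2 * 118 = 259.6 min
Performance = 259.6 / 332 * 100 = 78.2%

78.2%


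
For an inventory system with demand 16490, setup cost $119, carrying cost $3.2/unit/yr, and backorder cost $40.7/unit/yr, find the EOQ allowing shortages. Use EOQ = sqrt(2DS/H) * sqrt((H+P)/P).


Formula: EOQ* = sqrt(2DS/H) * sqrt((H+P)/P)
Base EOQ = sqrt(2*16490*119/3.2) = 1107.45 units
Correction = sqrt((3.2+40.7)/40.7) = 1.03857
EOQ* = 1107.45 * 1.03857 = 1150.2 units

1150.2 units


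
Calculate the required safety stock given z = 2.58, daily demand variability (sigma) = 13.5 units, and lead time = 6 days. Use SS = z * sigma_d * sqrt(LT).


Formula: SS = z * sigma_d * sqrt(LT)
sqrt(LT) = sqrt(6) = 2.4495
SS = 2.58 * 13.5 * 2.4495
SS = 85.3 units

85.3 units


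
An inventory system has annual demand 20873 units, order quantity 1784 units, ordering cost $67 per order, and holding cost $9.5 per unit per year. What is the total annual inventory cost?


TC = 20873/1784 * 67 + 1784/2 * 9.5

$9257.91


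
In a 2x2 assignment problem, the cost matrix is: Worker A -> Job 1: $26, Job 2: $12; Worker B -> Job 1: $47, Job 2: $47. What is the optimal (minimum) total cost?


Option 1: A->1 + B->2 = $26 + $47 = $73
Option 2: A->2 + B->1 = $12 + $47 = $59
Min cost = min($73, $59) = $59

$59


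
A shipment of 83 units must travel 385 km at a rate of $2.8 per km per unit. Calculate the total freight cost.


TC = dist * cost * units = 385 * 2.8 * 83 = $89474.00

$89474.00


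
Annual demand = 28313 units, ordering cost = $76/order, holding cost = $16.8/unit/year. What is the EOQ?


Formula: EOQ = sqrt(2 * D * S / H)
Numerator: 2 * 28313 * 76 = 4303576
2DS/H = 4303576 / 16.8 = 256165.2
EOQ = sqrt(256165.2) = 506.1 units

506.1 units


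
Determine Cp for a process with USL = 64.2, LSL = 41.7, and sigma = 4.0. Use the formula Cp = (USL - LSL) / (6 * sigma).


Cp = (64.2 - 41.7) / (6 * 4.0)

0.94


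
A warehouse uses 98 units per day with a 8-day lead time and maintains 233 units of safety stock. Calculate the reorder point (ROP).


Formula: ROP = (Daily Demand * Lead Time) + Safety Stock
Demand during lead time = 98 * 8 = 784 units
ROP = 784 + 233 = 1017 units

1017 units


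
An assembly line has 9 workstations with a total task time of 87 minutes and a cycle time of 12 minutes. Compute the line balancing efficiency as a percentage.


Formula: Efficiency = Sum of Task Times / (N_stations * CT) * 100
Total station capacity = 9 stations * 12 min = 108 min
Efficiency = 87 / 108 * 100 = 80.6%

80.6%


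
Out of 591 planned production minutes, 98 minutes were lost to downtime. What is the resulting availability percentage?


Formula: Availability = (Planned Time - Downtime) / Planned Time * 100
Uptime = 591 - 98 = 493 min
Availability = 493 / 591 * 100 = 83.4%

83.4%


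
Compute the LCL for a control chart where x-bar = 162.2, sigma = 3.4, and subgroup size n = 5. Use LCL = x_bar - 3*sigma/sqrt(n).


LCL = 162.2 - 3 * 3.4 / sqrt(5)

157.64


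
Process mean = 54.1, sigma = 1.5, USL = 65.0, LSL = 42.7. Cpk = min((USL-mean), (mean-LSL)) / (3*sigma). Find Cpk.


Cpu = (65.0 - 54.1) / (3 * 1.5) = 2.42
Cpl = (54.1 - 42.7) / (3 * 1.5) = 2.53
Cpk = min(2.42, 2.53) = 2.42

2.42


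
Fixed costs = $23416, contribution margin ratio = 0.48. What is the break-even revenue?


Formula: BER = Fixed Costs / Contribution Margin Ratio
BER = $23416 / 0.48
BER = $48783.33 (to the nearest cent)

$48783.33


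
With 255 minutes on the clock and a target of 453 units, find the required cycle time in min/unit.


Formula: CT = Available Time / Number of Units
CT = 255 min / 453 units
CT = 0.56 min/unit

0.56 min/unit


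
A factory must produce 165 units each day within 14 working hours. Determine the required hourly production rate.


Formula: Production Rate = Daily Demand / Available Hours
Rate = 165 units/day / 14 hours/day
Rate = 11.8 units/hour

11.8 units/hour


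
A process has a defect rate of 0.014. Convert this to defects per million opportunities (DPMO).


DPMO = defect_rate * 1000000 = 0.014 * 1000000

14000


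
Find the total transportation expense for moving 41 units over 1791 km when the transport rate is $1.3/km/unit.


TC = dist * cost * units = 1791 * 1.3 * 41 = $95460.30

$95460.30


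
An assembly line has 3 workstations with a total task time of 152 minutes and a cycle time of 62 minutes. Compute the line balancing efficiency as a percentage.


Formula: Efficiency = Sum of Task Times / (N_stations * CT) * 100
Total station capacity = 3 stations * 62 min = 186 min
Efficiency = 152 / 186 * 100 = 81.7%

81.7%


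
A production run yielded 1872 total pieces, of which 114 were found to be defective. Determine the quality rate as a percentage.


Formula: Quality Rate = Good Pieces / Total Pieces * 100
Good pieces = 1872 - 114 = 1758
QR = 1758 / 1872 * 100 = 93.9%

93.9%


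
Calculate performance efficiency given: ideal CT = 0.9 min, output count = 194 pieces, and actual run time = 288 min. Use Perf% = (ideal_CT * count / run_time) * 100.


Formula: Performance = (Ideal CT * Total Count) / Run Time * 100
Ideal output time = 0.9 * 194 = 174.6 min
Performance = 174.6 / 288 * 100 = 60.6%

60.6%


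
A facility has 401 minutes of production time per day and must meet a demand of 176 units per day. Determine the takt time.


Formula: Takt Time = Available Production Time / Customer Demand
Takt = 401 min/day / 176 units/day
Takt = 2.28 min/unit

2.28 min/unit


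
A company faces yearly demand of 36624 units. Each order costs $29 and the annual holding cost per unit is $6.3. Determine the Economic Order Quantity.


Formula: EOQ = sqrt(2 * D * S / H)
Numerator: 2 * 36624 * 29 = 2124192
2DS/H = 2124192 / 6.3 = 337173.3
EOQ = sqrt(337173.3) = 580.7 units

580.7 units


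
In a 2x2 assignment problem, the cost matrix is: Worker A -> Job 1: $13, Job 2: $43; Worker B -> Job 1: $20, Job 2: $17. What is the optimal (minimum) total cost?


Option 1: A->1 + B->2 = $13 + $17 = $30
Option 2: A->2 + B->1 = $43 + $20 = $63
Min cost = min($30, $63) = $30

$30


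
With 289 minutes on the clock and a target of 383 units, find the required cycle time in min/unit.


Formula: CT = Available Time / Number of Units
CT = 289 min / 383 units
CT = 0.75 min/unit

0.75 min/unit


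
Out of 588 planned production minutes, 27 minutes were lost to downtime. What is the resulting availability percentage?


Formula: Availability = (Planned Time - Downtime) / Planned Time * 100
Uptime = 588 - 27 = 561 min
Availability = 561 / 588 * 100 = 95.4%

95.4%


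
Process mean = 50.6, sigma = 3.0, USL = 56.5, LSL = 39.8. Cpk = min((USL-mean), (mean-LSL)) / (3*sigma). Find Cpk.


Cpu = (56.5 - 50.6) / (3 * 3.0) = 0.66
Cpl = (50.6 - 39.8) / (3 * 3.0) = 1.2
Cpk = min(0.66, 1.2) = 0.66

0.66


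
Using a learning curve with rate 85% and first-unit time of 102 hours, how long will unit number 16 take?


Formula: T_n = T_1 * (learning_rate)^(log2(n)) where learning_rate = rate/100
Doublings = log2(16) = 4
T_n = 102 * 0.85^4
T_n = 102 * 0.522 = 53.2 hours

53.2 hours


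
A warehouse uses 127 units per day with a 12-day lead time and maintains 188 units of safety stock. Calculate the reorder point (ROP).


Formula: ROP = (Daily Demand * Lead Time) + Safety Stock
Demand during lead time = 127 * 12 = 1524 units
ROP = 1524 + 188 = 1712 units

1712 units


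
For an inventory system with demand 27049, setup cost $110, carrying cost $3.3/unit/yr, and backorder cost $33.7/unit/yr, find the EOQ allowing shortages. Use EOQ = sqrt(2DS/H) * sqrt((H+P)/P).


Formula: EOQ* = sqrt(2DS/H) * sqrt((H+P)/P)
Base EOQ = sqrt(2*27049*110/3.3) = 1342.86 units
Correction = sqrt((3.3+33.7)/33.7) = 1.04782
EOQ* = 1342.86 * 1.04782 = 1407.1 units

1407.1 units


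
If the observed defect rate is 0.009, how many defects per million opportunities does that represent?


DPMO = defect_rate * 1000000 = 0.009 * 1000000

9000


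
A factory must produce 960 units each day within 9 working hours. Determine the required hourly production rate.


Formula: Production Rate = Daily Demand / Available Hours
Rate = 960 units/day / 9 hours/day
Rate = 106.7 units/hour

106.7 units/hour


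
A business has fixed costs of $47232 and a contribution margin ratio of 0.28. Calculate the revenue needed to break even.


Formula: BER = Fixed Costs / Contribution Margin Ratio
BER = $47232 / 0.28
BER = $168685.71 (to the nearest cent)

$168685.71


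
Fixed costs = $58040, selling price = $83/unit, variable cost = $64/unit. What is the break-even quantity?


Formula: BEQ = Fixed Costs / (Price - Variable Cost)
Contribution margin = $83 - $64 = $19/unit
BEQ = ceil($58040 / $19/unit) = ceil(3054.74) = 3055 units

3055 units


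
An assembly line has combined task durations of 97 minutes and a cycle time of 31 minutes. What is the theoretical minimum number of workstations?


Formula: N_min = ceil(Sum of Task Times / Cycle Time)
N_min = ceil(97 min / 31 min) = ceil(3.129)
N_min = 4 stations

4


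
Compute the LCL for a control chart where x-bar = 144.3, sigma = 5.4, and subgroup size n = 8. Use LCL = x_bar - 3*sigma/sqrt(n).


LCL = 144.3 - 3 * 5.4 / sqrt(8)

138.57


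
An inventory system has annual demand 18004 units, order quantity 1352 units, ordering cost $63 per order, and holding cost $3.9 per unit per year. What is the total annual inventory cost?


TC = 18004/1352 * 63 + 1352/2 * 3.9

$3475.34


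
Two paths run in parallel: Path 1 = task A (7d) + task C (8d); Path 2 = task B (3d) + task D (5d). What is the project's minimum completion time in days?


Path 1 = 7 + 8 = 15 days
Path 2 = 3 + 5 = 8 days
Duration = max(15, 8) = 15 days

15 days


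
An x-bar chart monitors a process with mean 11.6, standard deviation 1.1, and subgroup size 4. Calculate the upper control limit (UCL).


UCL = 11.6 + 3 * 1.1 / sqrt(4)

13.25


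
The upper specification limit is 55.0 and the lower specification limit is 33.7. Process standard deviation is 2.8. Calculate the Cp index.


Cp = (55.0 - 33.7) / (6 * 2.8)

1.27


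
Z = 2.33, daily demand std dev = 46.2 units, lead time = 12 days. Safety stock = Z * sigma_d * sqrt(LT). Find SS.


Formula: SS = z * sigma_d * sqrt(LT)
sqrt(LT) = sqrt(12) = 3.4641
SS = 2.33 * 46.2 * 3.4641
SS = 372.9 units

372.9 units


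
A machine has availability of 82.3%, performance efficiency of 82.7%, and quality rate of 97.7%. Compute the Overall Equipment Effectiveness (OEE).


Formula: OEE = Availability * Performance * Quality / 10000
A * P = 82.3% * 82.7% / 100 = 68.06%
OEE = 68.06% * 97.7% / 100 = 66.5%

66.5%


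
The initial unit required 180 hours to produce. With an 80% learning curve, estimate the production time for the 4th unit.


Formula: T_n = T_1 * (learning_rate)^(log2(n)) where learning_rate = rate/100
Doublings = log2(4) = 2
T_n = 180 * 0.8^2
T_n = 180 * 0.64 = 115.2 hours

115.2 hours


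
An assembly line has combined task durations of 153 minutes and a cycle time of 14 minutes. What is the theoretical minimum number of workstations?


Formula: N_min = ceil(Sum of Task Times / Cycle Time)
N_min = ceil(153 min / 14 min) = ceil(10.9286)
N_min = 11 stations

11


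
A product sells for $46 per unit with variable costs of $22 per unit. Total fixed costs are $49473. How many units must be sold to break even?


Formula: BEQ = Fixed Costs / (Price - Variable Cost)
Contribution margin = $46 - $22 = $24/unit
BEQ = ceil($49473 / $24/unit) = ceil(2061.38) = 2062 units

2062 units


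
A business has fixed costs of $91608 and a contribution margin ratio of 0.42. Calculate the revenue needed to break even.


Formula: BER = Fixed Costs / Contribution Margin Ratio
BER = $91608 / 0.42
BER = $218114.29 (to the nearest cent)

$218114.29


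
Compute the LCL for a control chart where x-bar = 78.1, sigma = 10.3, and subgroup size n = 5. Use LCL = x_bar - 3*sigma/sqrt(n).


LCL = 78.1 - 3 * 10.3 / sqrt(5)

64.28


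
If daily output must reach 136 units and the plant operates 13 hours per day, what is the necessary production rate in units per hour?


Formula: Production Rate = Daily Demand / Available Hours
Rate = 136 units/day / 13 hours/day
Rate = 10.5 units/hour

10.5 units/hour


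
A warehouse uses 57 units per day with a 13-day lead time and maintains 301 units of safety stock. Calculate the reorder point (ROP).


Formula: ROP = (Daily Demand * Lead Time) + Safety Stock
Demand during lead time = 57 * 13 = 741 units
ROP = 741 + 301 = 1042 units

1042 units


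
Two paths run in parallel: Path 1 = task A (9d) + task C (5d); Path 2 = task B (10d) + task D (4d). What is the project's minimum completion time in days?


Path 1 = 9 + 5 = 14 days
Path 2 = 10 + 4 = 14 days
Duration = max(14, 14) = 14 days

14 days


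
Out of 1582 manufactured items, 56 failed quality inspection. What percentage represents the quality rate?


Formula: Quality Rate = Good Pieces / Total Pieces * 100
Good pieces = 1582 - 56 = 1526
QR = 1526 / 1582 * 100 = 96.5%

96.5%


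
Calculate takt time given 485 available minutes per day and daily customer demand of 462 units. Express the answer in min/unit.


Formula: Takt Time = Available Production Time / Customer Demand
Takt = 485 min/day / 462 units/day
Takt = 1.05 min/unit

1.05 min/unit


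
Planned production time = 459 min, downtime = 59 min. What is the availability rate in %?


Formula: Availability = (Planned Time - Downtime) / Planned Time * 100
Uptime = 459 - 59 = 400 min
Availability = 400 / 459 * 100 = 87.1%

87.1%


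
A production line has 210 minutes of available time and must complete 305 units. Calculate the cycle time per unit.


Formula: CT = Available Time / Number of Units
CT = 210 min / 305 units
CT = 0.69 min/unit

0.69 min/unit


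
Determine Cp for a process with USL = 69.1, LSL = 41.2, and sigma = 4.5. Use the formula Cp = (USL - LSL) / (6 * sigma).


Cp = (69.1 - 41.2) / (6 * 4.5)

1.03


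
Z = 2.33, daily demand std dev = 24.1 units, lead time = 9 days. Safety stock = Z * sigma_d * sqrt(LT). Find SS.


Formula: SS = z * sigma_d * sqrt(LT)
sqrt(LT) = sqrt(9) = 3.0
SS = 2.33 * 24.1 * 3.0
SS = 168.5 units

168.5 units


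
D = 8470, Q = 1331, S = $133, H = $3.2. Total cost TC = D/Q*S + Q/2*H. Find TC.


TC = 8470/1331 * 133 + 1331/2 * 3.2

$2975.96


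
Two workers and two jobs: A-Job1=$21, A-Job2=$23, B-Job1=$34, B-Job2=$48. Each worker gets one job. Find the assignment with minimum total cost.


Option 1: A->1 + B->2 = $21 + $48 = $69
Option 2: A->2 + B->1 = $23 + $34 = $57
Min cost = min($69, $57) = $57

$57


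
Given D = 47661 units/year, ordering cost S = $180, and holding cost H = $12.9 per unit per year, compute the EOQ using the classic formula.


Formula: EOQ = sqrt(2 * D * S / H)
Numerator: 2 * 47661 * 180 = 17157960
2DS/H = 17157960 / 12.9 = 1330074.4
EOQ = sqrt(1330074.4) = 1153.3 units

1153.3 units


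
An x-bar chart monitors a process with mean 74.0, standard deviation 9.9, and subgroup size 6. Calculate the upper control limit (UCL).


UCL = 74.0 + 3 * 9.9 / sqrt(6)

86.12


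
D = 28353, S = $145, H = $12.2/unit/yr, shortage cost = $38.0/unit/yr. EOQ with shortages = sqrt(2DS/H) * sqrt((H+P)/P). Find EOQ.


Formula: EOQ* = sqrt(2DS/H) * sqrt((H+P)/P)
Base EOQ = sqrt(2*28353*145/12.2) = 820.95 units
Correction = sqrt((12.2+38.0)/38.0) = 1.14937
EOQ* = 820.95 * 1.14937 = 943.6 units

943.6 units


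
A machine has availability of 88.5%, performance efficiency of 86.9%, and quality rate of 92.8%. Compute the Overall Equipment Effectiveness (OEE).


Formula: OEE = Availability * Performance * Quality / 10000
A * P = 88.5% * 86.9% / 100 = 76.91%
OEE = 76.91% * 92.8% / 100 = 71.4%

71.4%


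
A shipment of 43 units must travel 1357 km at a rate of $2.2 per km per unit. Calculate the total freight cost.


TC = dist * cost * units = 1357 * 2.2 * 43 = $128372.20

$128372.20


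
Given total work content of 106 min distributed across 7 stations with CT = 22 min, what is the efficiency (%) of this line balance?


Formula: Efficiency = Sum of Task Times / (N_stations * CT) * 100
Total station capacity = 7 stations * 22 min = 154 min
Efficiency = 106 / 154 * 100 = 68.8%

68.8%


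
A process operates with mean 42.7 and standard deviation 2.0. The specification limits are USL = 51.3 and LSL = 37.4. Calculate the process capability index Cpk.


Cpu = (51.3 - 42.7) / (3 * 2.0) = 1.43
Cpl = (42.7 - 37.4) / (3 * 2.0) = 0.88
Cpk = min(1.43, 0.88) = 0.88

0.88


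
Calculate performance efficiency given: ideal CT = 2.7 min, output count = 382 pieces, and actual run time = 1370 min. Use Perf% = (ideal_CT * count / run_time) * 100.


Formula: Performance = (Ideal CT * Total Count) / Run Time * 100
Ideal output time = 2.7 * 382 = 1031.4 min
Performance = 1031.4 / 1370 * 100 = 75.3%

75.3%


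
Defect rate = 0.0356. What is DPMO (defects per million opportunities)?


DPMO = defect_rate * 1000000 = 0.0356 * 1000000

35600


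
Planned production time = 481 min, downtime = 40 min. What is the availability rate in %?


Formula: Availability = (Planned Time - Downtime) / Planned Time * 100
Uptime = 481 - 40 = 441 min
Availability = 441 / 481 * 100 = 91.7%

91.7%


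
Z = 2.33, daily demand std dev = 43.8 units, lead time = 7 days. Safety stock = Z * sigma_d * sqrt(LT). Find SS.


Formula: SS = z * sigma_d * sqrt(LT)
sqrt(LT) = sqrt(7) = 2.6458
SS = 2.33 * 43.8 * 2.6458
SS = 270.0 units

270.0 units


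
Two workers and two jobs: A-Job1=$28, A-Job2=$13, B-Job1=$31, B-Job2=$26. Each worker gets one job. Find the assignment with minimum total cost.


Option 1: A->1 + B->2 = $28 + $26 = $54
Option 2: A->2 + B->1 = $13 + $31 = $44
Min cost = min($54, $44) = $44

$44


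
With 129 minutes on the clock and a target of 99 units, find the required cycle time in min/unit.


Formula: CT = Available Time / Number of Units
CT = 129 min / 99 units
CT = 1.3 min/unit

1.3 min/unit


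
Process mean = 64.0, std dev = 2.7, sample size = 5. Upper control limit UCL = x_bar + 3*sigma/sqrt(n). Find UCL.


UCL = 64.0 + 3 * 2.7 / sqrt(5)

67.62


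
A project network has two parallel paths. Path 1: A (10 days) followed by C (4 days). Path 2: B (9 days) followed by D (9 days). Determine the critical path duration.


Path 1 = 10 + 4 = 14 days
Path 2 = 9 + 9 = 18 days
Duration = max(14, 18) = 18 days

18 days


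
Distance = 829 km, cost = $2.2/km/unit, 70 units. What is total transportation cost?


TC = dist * cost * units = 829 * 2.2 * 70 = $127666.00

$127666.00


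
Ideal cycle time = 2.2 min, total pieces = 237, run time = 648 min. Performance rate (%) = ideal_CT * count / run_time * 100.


Formula: Performance = (Ideal CT * Total Count) / Run Time * 100
Ideal output time = 2.2 * 237 = 521.4 min
Performance = 521.4 / 648 * 100 = 80.5%

80.5%


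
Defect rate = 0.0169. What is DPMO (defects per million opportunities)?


DPMO = defect_rate * 1000000 = 0.0169 * 1000000

16900


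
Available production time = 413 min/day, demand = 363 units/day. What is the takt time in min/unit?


Formula: Takt Time = Available Production Time / Customer Demand
Takt = 413 min/day / 363 units/day
Takt = 1.14 min/unit

1.14 min/unit


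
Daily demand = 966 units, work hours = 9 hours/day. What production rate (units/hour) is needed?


Formula: Production Rate = Daily Demand / Available Hours
Rate = 966 units/day / 9 hours/day
Rate = 107.3 units/hour

107.3 units/hour


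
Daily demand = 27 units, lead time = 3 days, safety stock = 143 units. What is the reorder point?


Formula: ROP = (Daily Demand * Lead Time) + Safety Stock
Demand during lead time = 27 * 3 = 81 units
ROP = 81 + 143 = 224 units

224 units


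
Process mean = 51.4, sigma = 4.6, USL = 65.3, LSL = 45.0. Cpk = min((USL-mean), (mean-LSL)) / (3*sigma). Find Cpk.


Cpu = (65.3 - 51.4) / (3 * 4.6) = 1.01
Cpl = (51.4 - 45.0) / (3 * 4.6) = 0.46
Cpk = min(1.01, 0.46) = 0.46

0.46


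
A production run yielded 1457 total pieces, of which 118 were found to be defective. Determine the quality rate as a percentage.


Formula: Quality Rate = Good Pieces / Total Pieces * 100
Good pieces = 1457 - 118 = 1339
QR = 1339 / 1457 * 100 = 91.9%

91.9%


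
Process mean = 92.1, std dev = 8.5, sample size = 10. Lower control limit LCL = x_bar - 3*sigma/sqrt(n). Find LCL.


LCL = 92.1 - 3 * 8.5 / sqrt(10)

84.04


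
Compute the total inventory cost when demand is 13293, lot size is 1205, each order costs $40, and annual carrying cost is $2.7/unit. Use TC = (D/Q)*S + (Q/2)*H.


TC = 13293/1205 * 40 + 1205/2 * 2.7

$2068.01


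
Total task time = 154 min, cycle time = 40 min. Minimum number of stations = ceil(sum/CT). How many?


Formula: N_min = ceil(Sum of Task Times / Cycle Time)
N_min = ceil(154 min / 40 min) = ceil(3.85)
N_min = 4 stations

4


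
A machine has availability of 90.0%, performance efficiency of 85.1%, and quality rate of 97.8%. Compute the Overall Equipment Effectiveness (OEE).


Formula: OEE = Availability * Performance * Quality / 10000
A * P = 90.0% * 85.1% / 100 = 76.59%
OEE = 76.59% * 97.8% / 100 = 74.9%

74.9%


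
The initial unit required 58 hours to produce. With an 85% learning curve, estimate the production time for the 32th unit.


Formula: T_n = T_1 * (learning_rate)^(log2(n)) where learning_rate = rate/100
Doublings = log2(32) = 5
T_n = 58 * 0.85^5
T_n = 58 * 0.4437 = 25.7 hours

25.7 hours


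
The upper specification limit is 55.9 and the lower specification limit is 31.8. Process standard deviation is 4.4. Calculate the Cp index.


Cp = (55.9 - 31.8) / (6 * 4.4)

0.91


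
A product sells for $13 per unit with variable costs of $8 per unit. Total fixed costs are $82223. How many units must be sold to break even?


Formula: BEQ = Fixed Costs / (Price - Variable Cost)
Contribution margin = $13 - $8 = $5/unit
BEQ = ceil($82223 / $5/unit) = ceil(16444.6) = 16445 units

16445 units


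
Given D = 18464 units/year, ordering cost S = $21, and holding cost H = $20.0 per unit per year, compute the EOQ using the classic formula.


Formula: EOQ = sqrt(2 * D * S / H)
Numerator: 2 * 18464 * 21 = 775488
2DS/H = 775488 / 20.0 = 38774.4
EOQ = sqrt(38774.4) = 196.9 units

196.9 units


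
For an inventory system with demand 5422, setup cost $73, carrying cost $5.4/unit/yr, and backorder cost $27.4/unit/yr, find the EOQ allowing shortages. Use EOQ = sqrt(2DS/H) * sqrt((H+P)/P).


Formula: EOQ* = sqrt(2DS/H) * sqrt((H+P)/P)
Base EOQ = sqrt(2*5422*73/5.4) = 382.88 units
Correction = sqrt((5.4+27.4)/27.4) = 1.09411
EOQ* = 382.88 * 1.09411 = 418.9 units

418.9 units


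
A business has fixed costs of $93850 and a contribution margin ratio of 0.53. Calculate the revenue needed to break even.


Formula: BER = Fixed Costs / Contribution Margin Ratio
BER = $93850 / 0.53
BER = $177075.47 (to the nearest cent)

$177075.47


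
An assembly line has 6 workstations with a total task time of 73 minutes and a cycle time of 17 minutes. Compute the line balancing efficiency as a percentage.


Formula: Efficiency = Sum of Task Times / (N_stations * CT) * 100
Total station capacity = 6 stations * 17 min = 102 min
Efficiency = 73 / 102 * 100 = 71.6%

71.6%


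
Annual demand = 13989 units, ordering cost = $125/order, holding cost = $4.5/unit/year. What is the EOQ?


Formula: EOQ = sqrt(2 * D * S / H)
Numerator: 2 * 13989 * 125 = 3497250
2DS/H = 3497250 / 4.5 = 777166.7
EOQ = sqrt(777166.7) = 881.6 units

881.6 units


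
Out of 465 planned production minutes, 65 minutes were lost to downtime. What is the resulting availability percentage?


Formula: Availability = (Planned Time - Downtime) / Planned Time * 100
Uptime = 465 - 65 = 400 min
Availability = 400 / 465 * 100 = 86.0%

86.0%


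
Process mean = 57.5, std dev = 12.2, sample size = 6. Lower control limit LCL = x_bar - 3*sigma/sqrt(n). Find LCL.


LCL = 57.5 - 3 * 12.2 / sqrt(6)

42.56


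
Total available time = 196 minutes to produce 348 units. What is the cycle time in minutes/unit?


Formula: CT = Available Time / Number of Units
CT = 196 min / 348 units
CT = 0.56 min/unit

0.56 min/unit


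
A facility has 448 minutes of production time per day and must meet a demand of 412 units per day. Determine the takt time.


Formula: Takt Time = Available Production Time / Customer Demand
Takt = 448 min/day / 412 units/day
Takt = 1.09 min/unit

1.09 min/unit


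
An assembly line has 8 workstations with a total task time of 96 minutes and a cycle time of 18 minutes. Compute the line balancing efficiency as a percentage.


Formula: Efficiency = Sum of Task Times / (N_stations * CT) * 100
Total station capacity = 8 stations * 18 min = 144 min
Efficiency = 96 / 144 * 100 = 66.7%

66.7%


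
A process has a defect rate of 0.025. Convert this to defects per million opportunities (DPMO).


DPMO = defect_rate * 1000000 = 0.025 * 1000000

25000


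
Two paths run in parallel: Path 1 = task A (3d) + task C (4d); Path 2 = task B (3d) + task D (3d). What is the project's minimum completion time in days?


Path 1 = 3 + 4 = 7 days
Path 2 = 3 + 3 = 6 days
Duration = max(7, 6) = 7 days

7 days


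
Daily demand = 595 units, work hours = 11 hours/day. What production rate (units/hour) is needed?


Formula: Production Rate = Daily Demand / Available Hours
Rate = 595 units/day / 11 hours/day
Rate = 54.1 units/hour

54.1 units/hour


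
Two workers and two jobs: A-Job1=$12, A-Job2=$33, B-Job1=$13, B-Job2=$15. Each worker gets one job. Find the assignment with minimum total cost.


Option 1: A->1 + B->2 = $12 + $15 = $27
Option 2: A->2 + B->1 = $33 + $13 = $46
Min cost = min($27, $46) = $27

$27


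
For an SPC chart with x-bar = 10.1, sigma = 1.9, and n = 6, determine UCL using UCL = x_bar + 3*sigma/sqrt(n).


UCL = 10.1 + 3 * 1.9 / sqrt(6)

12.43


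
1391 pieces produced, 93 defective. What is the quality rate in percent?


Formula: Quality Rate = Good Pieces / Total Pieces * 100
Good pieces = 1391 - 93 = 1298
QR = 1298 / 1391 * 100 = 93.3%

93.3%


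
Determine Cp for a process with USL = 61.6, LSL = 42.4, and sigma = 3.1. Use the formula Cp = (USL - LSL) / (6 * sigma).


Cp = (61.6 - 42.4) / (6 * 3.1)

1.03


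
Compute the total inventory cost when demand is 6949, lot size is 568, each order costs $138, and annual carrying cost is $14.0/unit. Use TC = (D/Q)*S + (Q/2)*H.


TC = 6949/568 * 138 + 568/2 * 14.0

$5664.31


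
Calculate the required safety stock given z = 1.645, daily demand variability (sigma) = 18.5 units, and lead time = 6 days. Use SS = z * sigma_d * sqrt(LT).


Formula: SS = z * sigma_d * sqrt(LT)
sqrt(LT) = sqrt(6) = 2.4495
SS = 1.645 * 18.5 * 2.4495
SS = 74.5 units

74.5 units


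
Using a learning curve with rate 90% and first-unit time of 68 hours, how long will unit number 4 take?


Formula: T_n = T_1 * (learning_rate)^(log2(n)) where learning_rate = rate/100
Doublings = log2(4) = 2
T_n = 68 * 0.9^2
T_n = 68 * 0.81 = 55.1 hours

55.1 hours


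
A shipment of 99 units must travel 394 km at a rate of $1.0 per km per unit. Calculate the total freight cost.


TC = dist * cost * units = 394 * 1.0 * 99 = $39006.00

$39006.00


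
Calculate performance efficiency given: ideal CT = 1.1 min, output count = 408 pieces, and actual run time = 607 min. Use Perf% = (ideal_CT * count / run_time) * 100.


Formula: Performance = (Ideal CT * Total Count) / Run Time * 100
Ideal output time = 1.1 * 408 = 448.8 min
Performance = 448.8 / 607 * 100 = 73.9%

73.9%


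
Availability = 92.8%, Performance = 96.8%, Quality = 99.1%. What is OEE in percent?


Formula: OEE = Availability * Performance * Quality / 10000
A * P = 92.8% * 96.8% / 100 = 89.83%
OEE = 89.83% * 99.1% / 100 = 89.0%

89.0%


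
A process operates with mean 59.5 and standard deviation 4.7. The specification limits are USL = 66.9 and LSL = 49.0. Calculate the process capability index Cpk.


Cpu = (66.9 - 59.5) / (3 * 4.7) = 0.52
Cpl = (59.5 - 49.0) / (3 * 4.7) = 0.74
Cpk = min(0.52, 0.74) = 0.52

0.52


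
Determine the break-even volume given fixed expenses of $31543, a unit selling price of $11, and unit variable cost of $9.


Formula: BEQ = Fixed Costs / (Price - Variable Cost)
Contribution margin = $11 - $9 = $2/unit
BEQ = ceil($31543 / $2/unit) = ceil(15771.5) = 15772 units

15772 units


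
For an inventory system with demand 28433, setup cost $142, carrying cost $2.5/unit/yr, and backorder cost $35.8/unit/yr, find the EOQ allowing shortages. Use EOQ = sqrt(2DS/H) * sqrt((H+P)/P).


Formula: EOQ* = sqrt(2DS/H) * sqrt((H+P)/P)
Base EOQ = sqrt(2*28433*142/2.5) = 1797.22 units
Correction = sqrt((2.5+35.8)/35.8) = 1.03433
EOQ* = 1797.22 * 1.03433 = 1858.9 units

1858.9 units


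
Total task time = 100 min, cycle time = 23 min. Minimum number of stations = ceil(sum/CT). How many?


Formula: N_min = ceil(Sum of Task Times / Cycle Time)
N_min = ceil(100 min / 23 min) = ceil(4.3478)
N_min = 5 stations

5


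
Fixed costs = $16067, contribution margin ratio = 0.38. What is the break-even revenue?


Formula: BER = Fixed Costs / Contribution Margin Ratio
BER = $16067 / 0.38
BER = $42281.58 (to the nearest cent)

$42281.58


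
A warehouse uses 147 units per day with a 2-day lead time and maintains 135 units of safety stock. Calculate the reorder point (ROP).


Formula: ROP = (Daily Demand * Lead Time) + Safety Stock
Demand during lead time = 147 * 2 = 294 units
ROP = 294 + 135 = 429 units

429 units


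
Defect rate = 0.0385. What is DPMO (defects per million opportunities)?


DPMO = defect_rate * 1000000 = 0.0385 * 1000000

38500


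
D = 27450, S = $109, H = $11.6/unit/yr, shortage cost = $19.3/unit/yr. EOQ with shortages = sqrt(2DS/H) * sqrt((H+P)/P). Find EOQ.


Formula: EOQ* = sqrt(2DS/H) * sqrt((H+P)/P)
Base EOQ = sqrt(2*27450*109/11.6) = 718.24 units
Correction = sqrt((11.6+19.3)/19.3) = 1.26532
EOQ* = 718.24 * 1.26532 = 908.8 units

908.8 units


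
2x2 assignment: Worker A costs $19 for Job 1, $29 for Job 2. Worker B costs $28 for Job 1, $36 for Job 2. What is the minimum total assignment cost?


Option 1: A->1 + B->2 = $19 + $36 = $55
Option 2: A->2 + B->1 = $29 + $28 = $57
Min cost = min($55, $57) = $55

$55


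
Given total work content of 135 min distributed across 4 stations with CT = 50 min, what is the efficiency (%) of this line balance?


Formula: Efficiency = Sum of Task Times / (N_stations * CT) * 100
Total station capacity = 4 stations * 50 min = 200 min
Efficiency = 135 / 200 * 100 = 67.5%

67.5%


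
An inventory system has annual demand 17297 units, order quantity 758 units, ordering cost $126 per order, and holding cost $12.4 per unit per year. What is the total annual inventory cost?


TC = 17297/758 * 126 + 758/2 * 12.4

$7574.83


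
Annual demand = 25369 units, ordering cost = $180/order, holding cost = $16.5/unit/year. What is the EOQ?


Formula: EOQ = sqrt(2 * D * S / H)
Numerator: 2 * 25369 * 180 = 9132840
2DS/H = 9132840 / 16.5 = 553505.5
EOQ = sqrt(553505.5) = 744.0 units

744.0 units


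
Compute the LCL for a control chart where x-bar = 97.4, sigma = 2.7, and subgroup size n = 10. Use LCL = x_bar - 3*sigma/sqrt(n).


LCL = 97.4 - 3 * 2.7 / sqrt(10)

94.84


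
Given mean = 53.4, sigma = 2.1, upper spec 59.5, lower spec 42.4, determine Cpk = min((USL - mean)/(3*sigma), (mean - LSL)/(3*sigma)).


Cpu = (59.5 - 53.4) / (3 * 2.1) = 0.97
Cpl = (53.4 - 42.4) / (3 * 2.1) = 1.75
Cpk = min(0.97, 1.75) = 0.97

0.97
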